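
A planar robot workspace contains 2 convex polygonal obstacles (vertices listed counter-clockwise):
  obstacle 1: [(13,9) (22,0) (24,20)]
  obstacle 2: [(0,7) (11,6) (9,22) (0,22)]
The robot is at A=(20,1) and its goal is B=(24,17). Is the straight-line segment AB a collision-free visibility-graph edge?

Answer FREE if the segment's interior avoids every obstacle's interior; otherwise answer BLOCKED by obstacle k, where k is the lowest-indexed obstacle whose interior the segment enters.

Obstacle 1 [(13,9) (22,0) (24,20)]:
  edge (13,9)–(22,0): crosses AB
  edge (22,0)–(24,20): crosses AB
  edge (24,20)–(13,9): clear
  → BLOCKED
Obstacle 2 [(0,7) (11,6) (9,22) (0,22)]:
  edge (0,7)–(11,6): clear
  edge (11,6)–(9,22): clear
  edge (9,22)–(0,22): clear
  edge (0,22)–(0,7): clear
  midpoint (22,9) outside
  → clear

BLOCKED by obstacle 1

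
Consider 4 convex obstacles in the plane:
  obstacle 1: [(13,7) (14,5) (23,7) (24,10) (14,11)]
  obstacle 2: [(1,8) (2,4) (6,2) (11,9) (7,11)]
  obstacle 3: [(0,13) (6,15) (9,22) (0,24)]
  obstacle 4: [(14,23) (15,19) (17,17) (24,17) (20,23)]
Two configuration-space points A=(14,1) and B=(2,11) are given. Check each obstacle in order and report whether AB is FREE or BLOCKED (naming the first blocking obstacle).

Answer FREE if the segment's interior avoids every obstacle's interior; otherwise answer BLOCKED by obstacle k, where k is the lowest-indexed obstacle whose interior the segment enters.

BLOCKED by obstacle 2

Obstacle 1 [(13,7) (14,5) (23,7) (24,10) (14,11)]:
  edge (13,7)–(14,5): clear
  edge (14,5)–(23,7): clear
  edge (23,7)–(24,10): clear
  edge (24,10)–(14,11): clear
  edge (14,11)–(13,7): clear
  midpoint (8,6) outside
  → clear
Obstacle 2 [(1,8) (2,4) (6,2) (11,9) (7,11)]:
  edge (1,8)–(2,4): clear
  edge (2,4)–(6,2): clear
  edge (6,2)–(11,9): crosses AB
  edge (11,9)–(7,11): clear
  edge (7,11)–(1,8): crosses AB
  → BLOCKED
Obstacle 3 [(0,13) (6,15) (9,22) (0,24)]:
  edge (0,13)–(6,15): clear
  edge (6,15)–(9,22): clear
  edge (9,22)–(0,24): clear
  edge (0,24)–(0,13): clear
  midpoint (8,6) outside
  → clear
Obstacle 4 [(14,23) (15,19) (17,17) (24,17) (20,23)]:
  edge (14,23)–(15,19): clear
  edge (15,19)–(17,17): clear
  edge (17,17)–(24,17): clear
  edge (24,17)–(20,23): clear
  edge (20,23)–(14,23): clear
  midpoint (8,6) outside
  → clear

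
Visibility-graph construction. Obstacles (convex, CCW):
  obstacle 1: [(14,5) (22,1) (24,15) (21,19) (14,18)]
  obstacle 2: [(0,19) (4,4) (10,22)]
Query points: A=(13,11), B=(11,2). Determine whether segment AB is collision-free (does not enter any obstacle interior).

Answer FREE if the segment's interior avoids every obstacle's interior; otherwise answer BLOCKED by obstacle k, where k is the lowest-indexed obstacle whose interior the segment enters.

Obstacle 1 [(14,5) (22,1) (24,15) (21,19) (14,18)]:
  edge (14,5)–(22,1): clear
  edge (22,1)–(24,15): clear
  edge (24,15)–(21,19): clear
  edge (21,19)–(14,18): clear
  edge (14,18)–(14,5): clear
  midpoint (12,13/2) outside
  → clear
Obstacle 2 [(0,19) (4,4) (10,22)]:
  edge (0,19)–(4,4): clear
  edge (4,4)–(10,22): clear
  edge (10,22)–(0,19): clear
  midpoint (12,13/2) outside
  → clear

FREE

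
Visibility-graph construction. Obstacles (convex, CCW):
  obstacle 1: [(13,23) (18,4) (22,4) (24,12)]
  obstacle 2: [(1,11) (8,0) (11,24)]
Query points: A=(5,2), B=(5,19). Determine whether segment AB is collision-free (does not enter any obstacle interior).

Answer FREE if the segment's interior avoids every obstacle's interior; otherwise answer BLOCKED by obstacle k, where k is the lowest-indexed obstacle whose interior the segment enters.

BLOCKED by obstacle 2

Obstacle 1 [(13,23) (18,4) (22,4) (24,12)]:
  edge (13,23)–(18,4): clear
  edge (18,4)–(22,4): clear
  edge (22,4)–(24,12): clear
  edge (24,12)–(13,23): clear
  midpoint (5,21/2) outside
  → clear
Obstacle 2 [(1,11) (8,0) (11,24)]:
  edge (1,11)–(8,0): crosses AB
  edge (8,0)–(11,24): clear
  edge (11,24)–(1,11): crosses AB
  → BLOCKED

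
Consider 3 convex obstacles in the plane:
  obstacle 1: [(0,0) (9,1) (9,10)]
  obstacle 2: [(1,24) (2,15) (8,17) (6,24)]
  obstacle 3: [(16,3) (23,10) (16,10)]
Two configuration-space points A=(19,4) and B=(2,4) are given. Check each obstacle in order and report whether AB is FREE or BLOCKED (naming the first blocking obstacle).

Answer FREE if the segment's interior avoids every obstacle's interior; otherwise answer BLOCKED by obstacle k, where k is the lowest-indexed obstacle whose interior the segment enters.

BLOCKED by obstacle 1

Obstacle 1 [(0,0) (9,1) (9,10)]:
  edge (0,0)–(9,1): clear
  edge (9,1)–(9,10): crosses AB
  edge (9,10)–(0,0): crosses AB
  → BLOCKED
Obstacle 2 [(1,24) (2,15) (8,17) (6,24)]:
  edge (1,24)–(2,15): clear
  edge (2,15)–(8,17): clear
  edge (8,17)–(6,24): clear
  edge (6,24)–(1,24): clear
  midpoint (21/2,4) outside
  → clear
Obstacle 3 [(16,3) (23,10) (16,10)]:
  edge (16,3)–(23,10): crosses AB
  edge (23,10)–(16,10): clear
  edge (16,10)–(16,3): crosses AB
  → BLOCKED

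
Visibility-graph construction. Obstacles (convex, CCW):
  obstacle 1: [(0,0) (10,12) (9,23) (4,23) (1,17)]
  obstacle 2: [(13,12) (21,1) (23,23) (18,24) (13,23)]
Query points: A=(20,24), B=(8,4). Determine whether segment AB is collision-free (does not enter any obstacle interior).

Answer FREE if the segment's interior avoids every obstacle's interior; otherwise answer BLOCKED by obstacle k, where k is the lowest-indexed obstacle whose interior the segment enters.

Obstacle 1 [(0,0) (10,12) (9,23) (4,23) (1,17)]:
  edge (0,0)–(10,12): clear
  edge (10,12)–(9,23): clear
  edge (9,23)–(4,23): clear
  edge (4,23)–(1,17): clear
  edge (1,17)–(0,0): clear
  midpoint (14,14) outside
  → clear
Obstacle 2 [(13,12) (21,1) (23,23) (18,24) (13,23)]:
  edge (13,12)–(21,1): clear
  edge (21,1)–(23,23): clear
  edge (23,23)–(18,24): crosses AB
  edge (18,24)–(13,23): clear
  edge (13,23)–(13,12): crosses AB
  → BLOCKED

BLOCKED by obstacle 2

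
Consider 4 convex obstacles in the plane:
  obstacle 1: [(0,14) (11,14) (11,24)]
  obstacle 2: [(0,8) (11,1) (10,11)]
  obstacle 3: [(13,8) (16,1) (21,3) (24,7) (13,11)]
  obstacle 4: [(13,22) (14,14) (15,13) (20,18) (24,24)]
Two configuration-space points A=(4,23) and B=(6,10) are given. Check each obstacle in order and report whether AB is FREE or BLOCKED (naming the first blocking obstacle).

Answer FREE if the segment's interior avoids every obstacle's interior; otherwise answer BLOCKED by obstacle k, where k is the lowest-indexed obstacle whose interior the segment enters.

BLOCKED by obstacle 1

Obstacle 1 [(0,14) (11,14) (11,24)]:
  edge (0,14)–(11,14): crosses AB
  edge (11,14)–(11,24): clear
  edge (11,24)–(0,14): crosses AB
  → BLOCKED
Obstacle 2 [(0,8) (11,1) (10,11)]:
  edge (0,8)–(11,1): clear
  edge (11,1)–(10,11): clear
  edge (10,11)–(0,8): clear
  midpoint (5,33/2) outside
  → clear
Obstacle 3 [(13,8) (16,1) (21,3) (24,7) (13,11)]:
  edge (13,8)–(16,1): clear
  edge (16,1)–(21,3): clear
  edge (21,3)–(24,7): clear
  edge (24,7)–(13,11): clear
  edge (13,11)–(13,8): clear
  midpoint (5,33/2) outside
  → clear
Obstacle 4 [(13,22) (14,14) (15,13) (20,18) (24,24)]:
  edge (13,22)–(14,14): clear
  edge (14,14)–(15,13): clear
  edge (15,13)–(20,18): clear
  edge (20,18)–(24,24): clear
  edge (24,24)–(13,22): clear
  midpoint (5,33/2) outside
  → clear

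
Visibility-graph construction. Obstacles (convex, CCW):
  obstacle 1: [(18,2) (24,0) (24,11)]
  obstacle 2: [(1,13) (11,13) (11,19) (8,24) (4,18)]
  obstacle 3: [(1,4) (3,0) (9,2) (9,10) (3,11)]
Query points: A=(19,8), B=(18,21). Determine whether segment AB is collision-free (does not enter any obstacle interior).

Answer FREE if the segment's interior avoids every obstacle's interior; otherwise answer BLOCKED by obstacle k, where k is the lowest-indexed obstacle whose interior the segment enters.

Obstacle 1 [(18,2) (24,0) (24,11)]:
  edge (18,2)–(24,0): clear
  edge (24,0)–(24,11): clear
  edge (24,11)–(18,2): clear
  midpoint (37/2,29/2) outside
  → clear
Obstacle 2 [(1,13) (11,13) (11,19) (8,24) (4,18)]:
  edge (1,13)–(11,13): clear
  edge (11,13)–(11,19): clear
  edge (11,19)–(8,24): clear
  edge (8,24)–(4,18): clear
  edge (4,18)–(1,13): clear
  midpoint (37/2,29/2) outside
  → clear
Obstacle 3 [(1,4) (3,0) (9,2) (9,10) (3,11)]:
  edge (1,4)–(3,0): clear
  edge (3,0)–(9,2): clear
  edge (9,2)–(9,10): clear
  edge (9,10)–(3,11): clear
  edge (3,11)–(1,4): clear
  midpoint (37/2,29/2) outside
  → clear

FREE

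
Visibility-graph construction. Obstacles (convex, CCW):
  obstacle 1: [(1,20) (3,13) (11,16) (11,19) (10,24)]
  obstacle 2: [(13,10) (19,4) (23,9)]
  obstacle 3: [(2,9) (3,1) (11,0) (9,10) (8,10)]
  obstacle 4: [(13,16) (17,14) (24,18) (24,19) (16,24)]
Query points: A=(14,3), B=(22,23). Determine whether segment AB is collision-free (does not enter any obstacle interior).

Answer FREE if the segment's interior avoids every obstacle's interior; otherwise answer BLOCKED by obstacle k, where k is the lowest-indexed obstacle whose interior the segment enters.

BLOCKED by obstacle 2

Obstacle 1 [(1,20) (3,13) (11,16) (11,19) (10,24)]:
  edge (1,20)–(3,13): clear
  edge (3,13)–(11,16): clear
  edge (11,16)–(11,19): clear
  edge (11,19)–(10,24): clear
  edge (10,24)–(1,20): clear
  midpoint (18,13) outside
  → clear
Obstacle 2 [(13,10) (19,4) (23,9)]:
  edge (13,10)–(19,4): crosses AB
  edge (19,4)–(23,9): clear
  edge (23,9)–(13,10): crosses AB
  → BLOCKED
Obstacle 3 [(2,9) (3,1) (11,0) (9,10) (8,10)]:
  edge (2,9)–(3,1): clear
  edge (3,1)–(11,0): clear
  edge (11,0)–(9,10): clear
  edge (9,10)–(8,10): clear
  edge (8,10)–(2,9): clear
  midpoint (18,13) outside
  → clear
Obstacle 4 [(13,16) (17,14) (24,18) (24,19) (16,24)]:
  edge (13,16)–(17,14): clear
  edge (17,14)–(24,18): crosses AB
  edge (24,18)–(24,19): clear
  edge (24,19)–(16,24): crosses AB
  edge (16,24)–(13,16): clear
  → BLOCKED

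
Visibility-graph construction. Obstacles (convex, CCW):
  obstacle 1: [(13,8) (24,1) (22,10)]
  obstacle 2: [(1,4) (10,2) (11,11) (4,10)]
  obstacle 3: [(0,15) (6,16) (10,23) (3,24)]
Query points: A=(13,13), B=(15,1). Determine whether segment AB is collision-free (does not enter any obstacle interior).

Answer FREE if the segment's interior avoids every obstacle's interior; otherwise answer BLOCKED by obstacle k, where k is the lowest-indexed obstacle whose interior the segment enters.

BLOCKED by obstacle 1

Obstacle 1 [(13,8) (24,1) (22,10)]:
  edge (13,8)–(24,1): crosses AB
  edge (24,1)–(22,10): clear
  edge (22,10)–(13,8): crosses AB
  → BLOCKED
Obstacle 2 [(1,4) (10,2) (11,11) (4,10)]:
  edge (1,4)–(10,2): clear
  edge (10,2)–(11,11): clear
  edge (11,11)–(4,10): clear
  edge (4,10)–(1,4): clear
  midpoint (14,7) outside
  → clear
Obstacle 3 [(0,15) (6,16) (10,23) (3,24)]:
  edge (0,15)–(6,16): clear
  edge (6,16)–(10,23): clear
  edge (10,23)–(3,24): clear
  edge (3,24)–(0,15): clear
  midpoint (14,7) outside
  → clear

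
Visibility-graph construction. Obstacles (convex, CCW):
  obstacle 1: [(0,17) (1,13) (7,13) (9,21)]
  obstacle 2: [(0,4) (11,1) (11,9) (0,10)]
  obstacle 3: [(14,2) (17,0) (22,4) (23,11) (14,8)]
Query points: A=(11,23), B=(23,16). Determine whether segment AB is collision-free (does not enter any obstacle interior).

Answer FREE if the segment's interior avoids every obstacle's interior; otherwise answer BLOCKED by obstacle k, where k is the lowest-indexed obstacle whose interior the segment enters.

FREE

Obstacle 1 [(0,17) (1,13) (7,13) (9,21)]:
  edge (0,17)–(1,13): clear
  edge (1,13)–(7,13): clear
  edge (7,13)–(9,21): clear
  edge (9,21)–(0,17): clear
  midpoint (17,39/2) outside
  → clear
Obstacle 2 [(0,4) (11,1) (11,9) (0,10)]:
  edge (0,4)–(11,1): clear
  edge (11,1)–(11,9): clear
  edge (11,9)–(0,10): clear
  edge (0,10)–(0,4): clear
  midpoint (17,39/2) outside
  → clear
Obstacle 3 [(14,2) (17,0) (22,4) (23,11) (14,8)]:
  edge (14,2)–(17,0): clear
  edge (17,0)–(22,4): clear
  edge (22,4)–(23,11): clear
  edge (23,11)–(14,8): clear
  edge (14,8)–(14,2): clear
  midpoint (17,39/2) outside
  → clear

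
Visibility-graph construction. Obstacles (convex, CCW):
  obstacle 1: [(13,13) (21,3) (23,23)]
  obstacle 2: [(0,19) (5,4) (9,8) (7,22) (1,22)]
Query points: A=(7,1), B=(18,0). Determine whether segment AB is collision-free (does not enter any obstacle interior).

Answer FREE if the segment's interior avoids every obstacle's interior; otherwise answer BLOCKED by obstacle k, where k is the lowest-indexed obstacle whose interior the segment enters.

FREE

Obstacle 1 [(13,13) (21,3) (23,23)]:
  edge (13,13)–(21,3): clear
  edge (21,3)–(23,23): clear
  edge (23,23)–(13,13): clear
  midpoint (25/2,1/2) outside
  → clear
Obstacle 2 [(0,19) (5,4) (9,8) (7,22) (1,22)]:
  edge (0,19)–(5,4): clear
  edge (5,4)–(9,8): clear
  edge (9,8)–(7,22): clear
  edge (7,22)–(1,22): clear
  edge (1,22)–(0,19): clear
  midpoint (25/2,1/2) outside
  → clear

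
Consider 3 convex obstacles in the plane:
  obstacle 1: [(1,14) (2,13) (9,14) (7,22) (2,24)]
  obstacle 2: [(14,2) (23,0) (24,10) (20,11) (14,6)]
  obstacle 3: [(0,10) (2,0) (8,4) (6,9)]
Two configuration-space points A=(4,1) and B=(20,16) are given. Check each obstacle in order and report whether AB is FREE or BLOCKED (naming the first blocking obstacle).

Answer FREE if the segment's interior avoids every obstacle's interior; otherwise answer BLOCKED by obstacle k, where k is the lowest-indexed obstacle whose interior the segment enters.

BLOCKED by obstacle 3

Obstacle 1 [(1,14) (2,13) (9,14) (7,22) (2,24)]:
  edge (1,14)–(2,13): clear
  edge (2,13)–(9,14): clear
  edge (9,14)–(7,22): clear
  edge (7,22)–(2,24): clear
  edge (2,24)–(1,14): clear
  midpoint (12,17/2) outside
  → clear
Obstacle 2 [(14,2) (23,0) (24,10) (20,11) (14,6)]:
  edge (14,2)–(23,0): clear
  edge (23,0)–(24,10): clear
  edge (24,10)–(20,11): clear
  edge (20,11)–(14,6): clear
  edge (14,6)–(14,2): clear
  midpoint (12,17/2) outside
  → clear
Obstacle 3 [(0,10) (2,0) (8,4) (6,9)]:
  edge (0,10)–(2,0): clear
  edge (2,0)–(8,4): crosses AB
  edge (8,4)–(6,9): crosses AB
  edge (6,9)–(0,10): clear
  → BLOCKED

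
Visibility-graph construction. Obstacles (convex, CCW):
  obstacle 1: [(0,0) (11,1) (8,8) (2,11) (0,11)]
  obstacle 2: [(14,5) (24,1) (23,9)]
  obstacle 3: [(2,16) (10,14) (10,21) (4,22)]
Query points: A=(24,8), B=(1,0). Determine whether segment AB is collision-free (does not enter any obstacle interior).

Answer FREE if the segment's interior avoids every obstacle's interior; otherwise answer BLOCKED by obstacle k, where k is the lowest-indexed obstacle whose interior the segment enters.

Obstacle 1 [(0,0) (11,1) (8,8) (2,11) (0,11)]:
  edge (0,0)–(11,1): crosses AB
  edge (11,1)–(8,8): crosses AB
  edge (8,8)–(2,11): clear
  edge (2,11)–(0,11): clear
  edge (0,11)–(0,0): clear
  → BLOCKED
Obstacle 2 [(14,5) (24,1) (23,9)]:
  edge (14,5)–(24,1): crosses AB
  edge (24,1)–(23,9): crosses AB
  edge (23,9)–(14,5): clear
  → BLOCKED
Obstacle 3 [(2,16) (10,14) (10,21) (4,22)]:
  edge (2,16)–(10,14): clear
  edge (10,14)–(10,21): clear
  edge (10,21)–(4,22): clear
  edge (4,22)–(2,16): clear
  midpoint (25/2,4) outside
  → clear

BLOCKED by obstacle 1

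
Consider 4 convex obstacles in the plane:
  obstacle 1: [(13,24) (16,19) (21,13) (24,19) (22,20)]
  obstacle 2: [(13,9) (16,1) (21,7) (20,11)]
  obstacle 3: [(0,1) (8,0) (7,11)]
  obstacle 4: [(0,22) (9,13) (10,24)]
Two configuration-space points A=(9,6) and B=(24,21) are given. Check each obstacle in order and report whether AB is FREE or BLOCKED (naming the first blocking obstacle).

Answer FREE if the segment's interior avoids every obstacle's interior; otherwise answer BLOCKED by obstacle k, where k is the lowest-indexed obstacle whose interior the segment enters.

BLOCKED by obstacle 1

Obstacle 1 [(13,24) (16,19) (21,13) (24,19) (22,20)]:
  edge (13,24)–(16,19): clear
  edge (16,19)–(21,13): crosses AB
  edge (21,13)–(24,19): clear
  edge (24,19)–(22,20): crosses AB
  edge (22,20)–(13,24): clear
  → BLOCKED
Obstacle 2 [(13,9) (16,1) (21,7) (20,11)]:
  edge (13,9)–(16,1): clear
  edge (16,1)–(21,7): clear
  edge (21,7)–(20,11): clear
  edge (20,11)–(13,9): clear
  midpoint (33/2,27/2) outside
  → clear
Obstacle 3 [(0,1) (8,0) (7,11)]:
  edge (0,1)–(8,0): clear
  edge (8,0)–(7,11): clear
  edge (7,11)–(0,1): clear
  midpoint (33/2,27/2) outside
  → clear
Obstacle 4 [(0,22) (9,13) (10,24)]:
  edge (0,22)–(9,13): clear
  edge (9,13)–(10,24): clear
  edge (10,24)–(0,22): clear
  midpoint (33/2,27/2) outside
  → clear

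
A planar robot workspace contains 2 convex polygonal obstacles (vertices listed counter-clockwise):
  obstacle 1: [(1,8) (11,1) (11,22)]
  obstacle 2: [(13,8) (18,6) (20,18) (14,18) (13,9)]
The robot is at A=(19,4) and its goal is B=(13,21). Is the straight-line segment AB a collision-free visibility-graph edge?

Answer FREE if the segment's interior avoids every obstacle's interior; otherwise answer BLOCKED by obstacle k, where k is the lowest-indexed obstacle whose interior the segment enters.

BLOCKED by obstacle 2

Obstacle 1 [(1,8) (11,1) (11,22)]:
  edge (1,8)–(11,1): clear
  edge (11,1)–(11,22): clear
  edge (11,22)–(1,8): clear
  midpoint (16,25/2) outside
  → clear
Obstacle 2 [(13,8) (18,6) (20,18) (14,18) (13,9)]:
  edge (13,8)–(18,6): clear
  edge (18,6)–(20,18): crosses AB
  edge (20,18)–(14,18): crosses AB
  edge (14,18)–(13,9): clear
  edge (13,9)–(13,8): clear
  → BLOCKED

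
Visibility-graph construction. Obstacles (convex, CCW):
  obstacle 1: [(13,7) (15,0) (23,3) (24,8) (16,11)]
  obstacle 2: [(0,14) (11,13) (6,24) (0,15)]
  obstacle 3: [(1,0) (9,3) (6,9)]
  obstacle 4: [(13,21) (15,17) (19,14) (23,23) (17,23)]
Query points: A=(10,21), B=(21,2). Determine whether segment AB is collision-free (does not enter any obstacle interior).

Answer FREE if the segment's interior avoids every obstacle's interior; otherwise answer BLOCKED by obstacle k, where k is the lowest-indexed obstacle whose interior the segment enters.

Obstacle 1 [(13,7) (15,0) (23,3) (24,8) (16,11)]:
  edge (13,7)–(15,0): clear
  edge (15,0)–(23,3): crosses AB
  edge (23,3)–(24,8): clear
  edge (24,8)–(16,11): clear
  edge (16,11)–(13,7): crosses AB
  → BLOCKED
Obstacle 2 [(0,14) (11,13) (6,24) (0,15)]:
  edge (0,14)–(11,13): clear
  edge (11,13)–(6,24): clear
  edge (6,24)–(0,15): clear
  edge (0,15)–(0,14): clear
  midpoint (31/2,23/2) outside
  → clear
Obstacle 3 [(1,0) (9,3) (6,9)]:
  edge (1,0)–(9,3): clear
  edge (9,3)–(6,9): clear
  edge (6,9)–(1,0): clear
  midpoint (31/2,23/2) outside
  → clear
Obstacle 4 [(13,21) (15,17) (19,14) (23,23) (17,23)]:
  edge (13,21)–(15,17): clear
  edge (15,17)–(19,14): clear
  edge (19,14)–(23,23): clear
  edge (23,23)–(17,23): clear
  edge (17,23)–(13,21): clear
  midpoint (31/2,23/2) outside
  → clear

BLOCKED by obstacle 1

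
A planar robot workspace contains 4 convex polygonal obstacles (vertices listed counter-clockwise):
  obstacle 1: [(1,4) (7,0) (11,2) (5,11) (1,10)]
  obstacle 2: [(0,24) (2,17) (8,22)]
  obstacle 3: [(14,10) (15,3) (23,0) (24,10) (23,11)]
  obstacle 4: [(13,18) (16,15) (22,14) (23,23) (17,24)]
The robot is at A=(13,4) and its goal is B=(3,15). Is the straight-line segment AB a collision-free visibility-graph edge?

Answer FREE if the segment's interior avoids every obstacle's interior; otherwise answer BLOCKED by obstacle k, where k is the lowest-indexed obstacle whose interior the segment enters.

Obstacle 1 [(1,4) (7,0) (11,2) (5,11) (1,10)]:
  edge (1,4)–(7,0): clear
  edge (7,0)–(11,2): clear
  edge (11,2)–(5,11): clear
  edge (5,11)–(1,10): clear
  edge (1,10)–(1,4): clear
  midpoint (8,19/2) outside
  → clear
Obstacle 2 [(0,24) (2,17) (8,22)]:
  edge (0,24)–(2,17): clear
  edge (2,17)–(8,22): clear
  edge (8,22)–(0,24): clear
  midpoint (8,19/2) outside
  → clear
Obstacle 3 [(14,10) (15,3) (23,0) (24,10) (23,11)]:
  edge (14,10)–(15,3): clear
  edge (15,3)–(23,0): clear
  edge (23,0)–(24,10): clear
  edge (24,10)–(23,11): clear
  edge (23,11)–(14,10): clear
  midpoint (8,19/2) outside
  → clear
Obstacle 4 [(13,18) (16,15) (22,14) (23,23) (17,24)]:
  edge (13,18)–(16,15): clear
  edge (16,15)–(22,14): clear
  edge (22,14)–(23,23): clear
  edge (23,23)–(17,24): clear
  edge (17,24)–(13,18): clear
  midpoint (8,19/2) outside
  → clear

FREE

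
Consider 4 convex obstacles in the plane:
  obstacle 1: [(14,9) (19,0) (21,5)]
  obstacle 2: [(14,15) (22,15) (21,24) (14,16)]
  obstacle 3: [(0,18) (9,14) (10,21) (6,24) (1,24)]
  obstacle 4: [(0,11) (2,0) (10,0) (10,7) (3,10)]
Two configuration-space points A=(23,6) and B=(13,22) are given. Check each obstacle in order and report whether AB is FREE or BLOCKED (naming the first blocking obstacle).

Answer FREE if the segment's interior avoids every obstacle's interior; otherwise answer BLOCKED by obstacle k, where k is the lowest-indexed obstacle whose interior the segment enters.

Obstacle 1 [(14,9) (19,0) (21,5)]:
  edge (14,9)–(19,0): clear
  edge (19,0)–(21,5): clear
  edge (21,5)–(14,9): clear
  midpoint (18,14) outside
  → clear
Obstacle 2 [(14,15) (22,15) (21,24) (14,16)]:
  edge (14,15)–(22,15): crosses AB
  edge (22,15)–(21,24): clear
  edge (21,24)–(14,16): crosses AB
  edge (14,16)–(14,15): clear
  → BLOCKED
Obstacle 3 [(0,18) (9,14) (10,21) (6,24) (1,24)]:
  edge (0,18)–(9,14): clear
  edge (9,14)–(10,21): clear
  edge (10,21)–(6,24): clear
  edge (6,24)–(1,24): clear
  edge (1,24)–(0,18): clear
  midpoint (18,14) outside
  → clear
Obstacle 4 [(0,11) (2,0) (10,0) (10,7) (3,10)]:
  edge (0,11)–(2,0): clear
  edge (2,0)–(10,0): clear
  edge (10,0)–(10,7): clear
  edge (10,7)–(3,10): clear
  edge (3,10)–(0,11): clear
  midpoint (18,14) outside
  → clear

BLOCKED by obstacle 2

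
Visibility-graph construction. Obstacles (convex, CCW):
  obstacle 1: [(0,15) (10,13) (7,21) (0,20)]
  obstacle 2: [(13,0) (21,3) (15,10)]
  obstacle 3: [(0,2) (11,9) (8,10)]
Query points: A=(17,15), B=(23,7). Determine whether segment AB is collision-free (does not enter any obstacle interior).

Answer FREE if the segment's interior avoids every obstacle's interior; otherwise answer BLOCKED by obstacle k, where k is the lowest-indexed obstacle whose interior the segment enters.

FREE

Obstacle 1 [(0,15) (10,13) (7,21) (0,20)]:
  edge (0,15)–(10,13): clear
  edge (10,13)–(7,21): clear
  edge (7,21)–(0,20): clear
  edge (0,20)–(0,15): clear
  midpoint (20,11) outside
  → clear
Obstacle 2 [(13,0) (21,3) (15,10)]:
  edge (13,0)–(21,3): clear
  edge (21,3)–(15,10): clear
  edge (15,10)–(13,0): clear
  midpoint (20,11) outside
  → clear
Obstacle 3 [(0,2) (11,9) (8,10)]:
  edge (0,2)–(11,9): clear
  edge (11,9)–(8,10): clear
  edge (8,10)–(0,2): clear
  midpoint (20,11) outside
  → clear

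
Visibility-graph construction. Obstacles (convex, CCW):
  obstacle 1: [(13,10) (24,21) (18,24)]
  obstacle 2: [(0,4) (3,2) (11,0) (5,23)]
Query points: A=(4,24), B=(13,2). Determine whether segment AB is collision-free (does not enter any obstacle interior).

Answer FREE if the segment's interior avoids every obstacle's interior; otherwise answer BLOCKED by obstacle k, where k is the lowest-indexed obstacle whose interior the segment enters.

Obstacle 1 [(13,10) (24,21) (18,24)]:
  edge (13,10)–(24,21): clear
  edge (24,21)–(18,24): clear
  edge (18,24)–(13,10): clear
  midpoint (17/2,13) outside
  → clear
Obstacle 2 [(0,4) (3,2) (11,0) (5,23)]:
  edge (0,4)–(3,2): clear
  edge (3,2)–(11,0): clear
  edge (11,0)–(5,23): crosses AB
  edge (5,23)–(0,4): crosses AB
  → BLOCKED

BLOCKED by obstacle 2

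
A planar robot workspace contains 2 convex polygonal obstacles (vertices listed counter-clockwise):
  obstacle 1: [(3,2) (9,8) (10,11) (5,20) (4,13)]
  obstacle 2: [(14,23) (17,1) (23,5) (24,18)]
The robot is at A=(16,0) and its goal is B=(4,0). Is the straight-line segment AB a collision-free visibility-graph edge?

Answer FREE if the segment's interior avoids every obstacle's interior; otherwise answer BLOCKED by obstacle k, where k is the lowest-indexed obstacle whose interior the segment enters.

Obstacle 1 [(3,2) (9,8) (10,11) (5,20) (4,13)]:
  edge (3,2)–(9,8): clear
  edge (9,8)–(10,11): clear
  edge (10,11)–(5,20): clear
  edge (5,20)–(4,13): clear
  edge (4,13)–(3,2): clear
  midpoint (10,0) outside
  → clear
Obstacle 2 [(14,23) (17,1) (23,5) (24,18)]:
  edge (14,23)–(17,1): clear
  edge (17,1)–(23,5): clear
  edge (23,5)–(24,18): clear
  edge (24,18)–(14,23): clear
  midpoint (10,0) outside
  → clear

FREE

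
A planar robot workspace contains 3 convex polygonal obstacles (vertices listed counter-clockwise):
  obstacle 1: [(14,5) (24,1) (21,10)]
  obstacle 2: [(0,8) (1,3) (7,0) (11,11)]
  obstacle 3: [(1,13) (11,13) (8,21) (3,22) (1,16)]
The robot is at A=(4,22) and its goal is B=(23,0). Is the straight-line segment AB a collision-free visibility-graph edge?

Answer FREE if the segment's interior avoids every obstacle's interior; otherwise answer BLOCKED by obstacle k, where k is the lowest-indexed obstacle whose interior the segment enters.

Obstacle 1 [(14,5) (24,1) (21,10)]:
  edge (14,5)–(24,1): crosses AB
  edge (24,1)–(21,10): clear
  edge (21,10)–(14,5): crosses AB
  → BLOCKED
Obstacle 2 [(0,8) (1,3) (7,0) (11,11)]:
  edge (0,8)–(1,3): clear
  edge (1,3)–(7,0): clear
  edge (7,0)–(11,11): clear
  edge (11,11)–(0,8): clear
  midpoint (27/2,11) outside
  → clear
Obstacle 3 [(1,13) (11,13) (8,21) (3,22) (1,16)]:
  edge (1,13)–(11,13): clear
  edge (11,13)–(8,21): crosses AB
  edge (8,21)–(3,22): crosses AB
  edge (3,22)–(1,16): clear
  edge (1,16)–(1,13): clear
  → BLOCKED

BLOCKED by obstacle 1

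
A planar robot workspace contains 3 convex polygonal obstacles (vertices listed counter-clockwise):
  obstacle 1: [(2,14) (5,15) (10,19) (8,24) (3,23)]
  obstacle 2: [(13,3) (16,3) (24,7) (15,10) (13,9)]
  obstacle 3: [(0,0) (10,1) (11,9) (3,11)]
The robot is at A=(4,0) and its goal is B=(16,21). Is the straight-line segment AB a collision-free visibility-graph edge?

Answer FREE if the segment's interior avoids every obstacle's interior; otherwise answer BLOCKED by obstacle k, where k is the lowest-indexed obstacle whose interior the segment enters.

Obstacle 1 [(2,14) (5,15) (10,19) (8,24) (3,23)]:
  edge (2,14)–(5,15): clear
  edge (5,15)–(10,19): clear
  edge (10,19)–(8,24): clear
  edge (8,24)–(3,23): clear
  edge (3,23)–(2,14): clear
  midpoint (10,21/2) outside
  → clear
Obstacle 2 [(13,3) (16,3) (24,7) (15,10) (13,9)]:
  edge (13,3)–(16,3): clear
  edge (16,3)–(24,7): clear
  edge (24,7)–(15,10): clear
  edge (15,10)–(13,9): clear
  edge (13,9)–(13,3): clear
  midpoint (10,21/2) outside
  → clear
Obstacle 3 [(0,0) (10,1) (11,9) (3,11)]:
  edge (0,0)–(10,1): crosses AB
  edge (10,1)–(11,9): clear
  edge (11,9)–(3,11): crosses AB
  edge (3,11)–(0,0): clear
  → BLOCKED

BLOCKED by obstacle 3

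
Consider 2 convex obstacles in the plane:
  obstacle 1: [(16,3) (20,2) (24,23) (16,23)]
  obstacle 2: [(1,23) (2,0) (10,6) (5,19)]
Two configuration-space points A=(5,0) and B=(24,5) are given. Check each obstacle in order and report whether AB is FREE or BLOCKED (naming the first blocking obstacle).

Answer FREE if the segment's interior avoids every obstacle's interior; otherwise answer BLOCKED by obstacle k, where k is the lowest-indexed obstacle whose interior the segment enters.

BLOCKED by obstacle 1

Obstacle 1 [(16,3) (20,2) (24,23) (16,23)]:
  edge (16,3)–(20,2): crosses AB
  edge (20,2)–(24,23): crosses AB
  edge (24,23)–(16,23): clear
  edge (16,23)–(16,3): clear
  → BLOCKED
Obstacle 2 [(1,23) (2,0) (10,6) (5,19)]:
  edge (1,23)–(2,0): clear
  edge (2,0)–(10,6): clear
  edge (10,6)–(5,19): clear
  edge (5,19)–(1,23): clear
  midpoint (29/2,5/2) outside
  → clear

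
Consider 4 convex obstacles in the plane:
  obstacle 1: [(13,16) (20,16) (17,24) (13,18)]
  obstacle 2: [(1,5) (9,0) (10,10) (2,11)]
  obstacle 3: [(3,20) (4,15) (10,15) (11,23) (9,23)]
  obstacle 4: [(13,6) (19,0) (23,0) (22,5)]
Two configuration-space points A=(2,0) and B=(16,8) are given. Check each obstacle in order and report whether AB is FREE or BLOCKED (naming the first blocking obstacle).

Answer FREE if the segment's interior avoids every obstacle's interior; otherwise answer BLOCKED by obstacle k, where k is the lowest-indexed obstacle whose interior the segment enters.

Obstacle 1 [(13,16) (20,16) (17,24) (13,18)]:
  edge (13,16)–(20,16): clear
  edge (20,16)–(17,24): clear
  edge (17,24)–(13,18): clear
  edge (13,18)–(13,16): clear
  midpoint (9,4) outside
  → clear
Obstacle 2 [(1,5) (9,0) (10,10) (2,11)]:
  edge (1,5)–(9,0): crosses AB
  edge (9,0)–(10,10): crosses AB
  edge (10,10)–(2,11): clear
  edge (2,11)–(1,5): clear
  → BLOCKED
Obstacle 3 [(3,20) (4,15) (10,15) (11,23) (9,23)]:
  edge (3,20)–(4,15): clear
  edge (4,15)–(10,15): clear
  edge (10,15)–(11,23): clear
  edge (11,23)–(9,23): clear
  edge (9,23)–(3,20): clear
  midpoint (9,4) outside
  → clear
Obstacle 4 [(13,6) (19,0) (23,0) (22,5)]:
  edge (13,6)–(19,0): clear
  edge (19,0)–(23,0): clear
  edge (23,0)–(22,5): clear
  edge (22,5)–(13,6): clear
  midpoint (9,4) outside
  → clear

BLOCKED by obstacle 2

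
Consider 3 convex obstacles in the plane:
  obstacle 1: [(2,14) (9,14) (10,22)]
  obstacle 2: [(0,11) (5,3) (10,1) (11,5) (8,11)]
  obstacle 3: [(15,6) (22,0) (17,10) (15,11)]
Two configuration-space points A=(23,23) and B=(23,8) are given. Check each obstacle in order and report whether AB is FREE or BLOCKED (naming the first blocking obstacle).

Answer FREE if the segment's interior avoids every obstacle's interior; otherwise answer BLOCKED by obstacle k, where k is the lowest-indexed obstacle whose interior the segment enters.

FREE

Obstacle 1 [(2,14) (9,14) (10,22)]:
  edge (2,14)–(9,14): clear
  edge (9,14)–(10,22): clear
  edge (10,22)–(2,14): clear
  midpoint (23,31/2) outside
  → clear
Obstacle 2 [(0,11) (5,3) (10,1) (11,5) (8,11)]:
  edge (0,11)–(5,3): clear
  edge (5,3)–(10,1): clear
  edge (10,1)–(11,5): clear
  edge (11,5)–(8,11): clear
  edge (8,11)–(0,11): clear
  midpoint (23,31/2) outside
  → clear
Obstacle 3 [(15,6) (22,0) (17,10) (15,11)]:
  edge (15,6)–(22,0): clear
  edge (22,0)–(17,10): clear
  edge (17,10)–(15,11): clear
  edge (15,11)–(15,6): clear
  midpoint (23,31/2) outside
  → clear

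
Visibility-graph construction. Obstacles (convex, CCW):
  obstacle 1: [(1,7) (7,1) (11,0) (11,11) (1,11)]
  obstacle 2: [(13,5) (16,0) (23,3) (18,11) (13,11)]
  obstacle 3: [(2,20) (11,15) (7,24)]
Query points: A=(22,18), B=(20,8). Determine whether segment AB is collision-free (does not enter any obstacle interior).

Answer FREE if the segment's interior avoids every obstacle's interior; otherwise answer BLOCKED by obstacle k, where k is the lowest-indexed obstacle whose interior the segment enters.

Obstacle 1 [(1,7) (7,1) (11,0) (11,11) (1,11)]:
  edge (1,7)–(7,1): clear
  edge (7,1)–(11,0): clear
  edge (11,0)–(11,11): clear
  edge (11,11)–(1,11): clear
  edge (1,11)–(1,7): clear
  midpoint (21,13) outside
  → clear
Obstacle 2 [(13,5) (16,0) (23,3) (18,11) (13,11)]:
  edge (13,5)–(16,0): clear
  edge (16,0)–(23,3): clear
  edge (23,3)–(18,11): clear
  edge (18,11)–(13,11): clear
  edge (13,11)–(13,5): clear
  midpoint (21,13) outside
  → clear
Obstacle 3 [(2,20) (11,15) (7,24)]:
  edge (2,20)–(11,15): clear
  edge (11,15)–(7,24): clear
  edge (7,24)–(2,20): clear
  midpoint (21,13) outside
  → clear

FREE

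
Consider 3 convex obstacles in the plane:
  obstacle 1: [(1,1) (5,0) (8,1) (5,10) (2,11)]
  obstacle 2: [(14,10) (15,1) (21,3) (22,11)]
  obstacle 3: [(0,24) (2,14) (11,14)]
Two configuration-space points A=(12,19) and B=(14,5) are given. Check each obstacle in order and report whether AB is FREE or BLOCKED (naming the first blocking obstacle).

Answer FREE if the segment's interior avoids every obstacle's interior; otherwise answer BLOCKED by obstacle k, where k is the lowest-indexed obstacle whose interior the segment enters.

Obstacle 1 [(1,1) (5,0) (8,1) (5,10) (2,11)]:
  edge (1,1)–(5,0): clear
  edge (5,0)–(8,1): clear
  edge (8,1)–(5,10): clear
  edge (5,10)–(2,11): clear
  edge (2,11)–(1,1): clear
  midpoint (13,12) outside
  → clear
Obstacle 2 [(14,10) (15,1) (21,3) (22,11)]:
  edge (14,10)–(15,1): clear
  edge (15,1)–(21,3): clear
  edge (21,3)–(22,11): clear
  edge (22,11)–(14,10): clear
  midpoint (13,12) outside
  → clear
Obstacle 3 [(0,24) (2,14) (11,14)]:
  edge (0,24)–(2,14): clear
  edge (2,14)–(11,14): clear
  edge (11,14)–(0,24): clear
  midpoint (13,12) outside
  → clear

FREE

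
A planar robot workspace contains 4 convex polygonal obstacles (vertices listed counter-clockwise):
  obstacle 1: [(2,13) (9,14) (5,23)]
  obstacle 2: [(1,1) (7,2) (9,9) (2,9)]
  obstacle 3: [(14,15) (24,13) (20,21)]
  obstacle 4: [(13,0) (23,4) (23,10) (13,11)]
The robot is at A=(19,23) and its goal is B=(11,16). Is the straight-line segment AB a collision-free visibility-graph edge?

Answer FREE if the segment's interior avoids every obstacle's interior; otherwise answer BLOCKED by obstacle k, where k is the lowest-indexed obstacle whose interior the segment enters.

Obstacle 1 [(2,13) (9,14) (5,23)]:
  edge (2,13)–(9,14): clear
  edge (9,14)–(5,23): clear
  edge (5,23)–(2,13): clear
  midpoint (15,39/2) outside
  → clear
Obstacle 2 [(1,1) (7,2) (9,9) (2,9)]:
  edge (1,1)–(7,2): clear
  edge (7,2)–(9,9): clear
  edge (9,9)–(2,9): clear
  edge (2,9)–(1,1): clear
  midpoint (15,39/2) outside
  → clear
Obstacle 3 [(14,15) (24,13) (20,21)]:
  edge (14,15)–(24,13): clear
  edge (24,13)–(20,21): clear
  edge (20,21)–(14,15): clear
  midpoint (15,39/2) outside
  → clear
Obstacle 4 [(13,0) (23,4) (23,10) (13,11)]:
  edge (13,0)–(23,4): clear
  edge (23,4)–(23,10): clear
  edge (23,10)–(13,11): clear
  edge (13,11)–(13,0): clear
  midpoint (15,39/2) outside
  → clear

FREE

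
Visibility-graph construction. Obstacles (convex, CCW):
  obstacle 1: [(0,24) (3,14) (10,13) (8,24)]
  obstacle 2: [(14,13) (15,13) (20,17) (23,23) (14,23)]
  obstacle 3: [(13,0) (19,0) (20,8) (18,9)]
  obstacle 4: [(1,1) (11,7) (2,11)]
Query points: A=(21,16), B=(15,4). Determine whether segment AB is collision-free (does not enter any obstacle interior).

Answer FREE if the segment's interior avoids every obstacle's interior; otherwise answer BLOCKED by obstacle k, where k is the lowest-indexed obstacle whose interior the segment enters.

Obstacle 1 [(0,24) (3,14) (10,13) (8,24)]:
  edge (0,24)–(3,14): clear
  edge (3,14)–(10,13): clear
  edge (10,13)–(8,24): clear
  edge (8,24)–(0,24): clear
  midpoint (18,10) outside
  → clear
Obstacle 2 [(14,13) (15,13) (20,17) (23,23) (14,23)]:
  edge (14,13)–(15,13): clear
  edge (15,13)–(20,17): clear
  edge (20,17)–(23,23): clear
  edge (23,23)–(14,23): clear
  edge (14,23)–(14,13): clear
  midpoint (18,10) outside
  → clear
Obstacle 3 [(13,0) (19,0) (20,8) (18,9)]:
  edge (13,0)–(19,0): clear
  edge (19,0)–(20,8): clear
  edge (20,8)–(18,9): clear
  edge (18,9)–(13,0): clear
  midpoint (18,10) outside
  → clear
Obstacle 4 [(1,1) (11,7) (2,11)]:
  edge (1,1)–(11,7): clear
  edge (11,7)–(2,11): clear
  edge (2,11)–(1,1): clear
  midpoint (18,10) outside
  → clear

FREE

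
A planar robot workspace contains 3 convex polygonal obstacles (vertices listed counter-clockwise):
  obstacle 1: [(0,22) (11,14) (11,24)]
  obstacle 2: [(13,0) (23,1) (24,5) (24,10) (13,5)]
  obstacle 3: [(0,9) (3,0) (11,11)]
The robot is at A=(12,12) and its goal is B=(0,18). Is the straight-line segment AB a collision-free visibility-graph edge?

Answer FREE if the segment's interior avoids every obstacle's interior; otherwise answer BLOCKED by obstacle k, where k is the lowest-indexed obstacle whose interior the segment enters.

Obstacle 1 [(0,22) (11,14) (11,24)]:
  edge (0,22)–(11,14): clear
  edge (11,14)–(11,24): clear
  edge (11,24)–(0,22): clear
  midpoint (6,15) outside
  → clear
Obstacle 2 [(13,0) (23,1) (24,5) (24,10) (13,5)]:
  edge (13,0)–(23,1): clear
  edge (23,1)–(24,5): clear
  edge (24,5)–(24,10): clear
  edge (24,10)–(13,5): clear
  edge (13,5)–(13,0): clear
  midpoint (6,15) outside
  → clear
Obstacle 3 [(0,9) (3,0) (11,11)]:
  edge (0,9)–(3,0): clear
  edge (3,0)–(11,11): clear
  edge (11,11)–(0,9): clear
  midpoint (6,15) outside
  → clear

FREE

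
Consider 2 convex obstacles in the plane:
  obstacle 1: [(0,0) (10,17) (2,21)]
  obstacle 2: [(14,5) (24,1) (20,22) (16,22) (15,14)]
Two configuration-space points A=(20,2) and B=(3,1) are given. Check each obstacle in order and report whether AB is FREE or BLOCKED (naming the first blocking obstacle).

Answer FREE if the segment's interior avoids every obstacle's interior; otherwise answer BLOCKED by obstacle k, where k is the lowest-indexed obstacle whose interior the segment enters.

FREE

Obstacle 1 [(0,0) (10,17) (2,21)]:
  edge (0,0)–(10,17): clear
  edge (10,17)–(2,21): clear
  edge (2,21)–(0,0): clear
  midpoint (23/2,3/2) outside
  → clear
Obstacle 2 [(14,5) (24,1) (20,22) (16,22) (15,14)]:
  edge (14,5)–(24,1): clear
  edge (24,1)–(20,22): clear
  edge (20,22)–(16,22): clear
  edge (16,22)–(15,14): clear
  edge (15,14)–(14,5): clear
  midpoint (23/2,3/2) outside
  → clear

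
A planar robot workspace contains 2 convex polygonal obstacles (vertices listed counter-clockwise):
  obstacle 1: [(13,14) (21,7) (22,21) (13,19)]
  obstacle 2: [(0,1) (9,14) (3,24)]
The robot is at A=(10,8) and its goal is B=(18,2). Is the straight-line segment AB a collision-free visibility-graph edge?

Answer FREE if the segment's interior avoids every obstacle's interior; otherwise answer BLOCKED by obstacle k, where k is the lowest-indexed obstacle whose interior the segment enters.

Obstacle 1 [(13,14) (21,7) (22,21) (13,19)]:
  edge (13,14)–(21,7): clear
  edge (21,7)–(22,21): clear
  edge (22,21)–(13,19): clear
  edge (13,19)–(13,14): clear
  midpoint (14,5) outside
  → clear
Obstacle 2 [(0,1) (9,14) (3,24)]:
  edge (0,1)–(9,14): clear
  edge (9,14)–(3,24): clear
  edge (3,24)–(0,1): clear
  midpoint (14,5) outside
  → clear

FREE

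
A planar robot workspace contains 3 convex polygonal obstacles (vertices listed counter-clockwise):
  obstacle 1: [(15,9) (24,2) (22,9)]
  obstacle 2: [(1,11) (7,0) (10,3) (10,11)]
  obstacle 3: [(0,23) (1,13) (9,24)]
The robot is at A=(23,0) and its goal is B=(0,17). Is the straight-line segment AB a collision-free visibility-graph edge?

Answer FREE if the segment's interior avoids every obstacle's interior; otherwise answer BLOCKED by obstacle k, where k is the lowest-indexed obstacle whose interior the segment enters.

Obstacle 1 [(15,9) (24,2) (22,9)]:
  edge (15,9)–(24,2): clear
  edge (24,2)–(22,9): clear
  edge (22,9)–(15,9): clear
  midpoint (23/2,17/2) outside
  → clear
Obstacle 2 [(1,11) (7,0) (10,3) (10,11)]:
  edge (1,11)–(7,0): clear
  edge (7,0)–(10,3): clear
  edge (10,3)–(10,11): crosses AB
  edge (10,11)–(1,11): crosses AB
  → BLOCKED
Obstacle 3 [(0,23) (1,13) (9,24)]:
  edge (0,23)–(1,13): crosses AB
  edge (1,13)–(9,24): crosses AB
  edge (9,24)–(0,23): clear
  → BLOCKED

BLOCKED by obstacle 2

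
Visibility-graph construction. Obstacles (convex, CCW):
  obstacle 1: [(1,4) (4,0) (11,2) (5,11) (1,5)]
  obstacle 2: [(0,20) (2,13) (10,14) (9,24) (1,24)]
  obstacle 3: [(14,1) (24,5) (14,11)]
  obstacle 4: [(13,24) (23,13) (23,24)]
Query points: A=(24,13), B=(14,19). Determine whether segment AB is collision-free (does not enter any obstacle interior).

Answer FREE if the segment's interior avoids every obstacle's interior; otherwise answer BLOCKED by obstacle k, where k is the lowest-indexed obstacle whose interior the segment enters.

Obstacle 1 [(1,4) (4,0) (11,2) (5,11) (1,5)]:
  edge (1,4)–(4,0): clear
  edge (4,0)–(11,2): clear
  edge (11,2)–(5,11): clear
  edge (5,11)–(1,5): clear
  edge (1,5)–(1,4): clear
  midpoint (19,16) outside
  → clear
Obstacle 2 [(0,20) (2,13) (10,14) (9,24) (1,24)]:
  edge (0,20)–(2,13): clear
  edge (2,13)–(10,14): clear
  edge (10,14)–(9,24): clear
  edge (9,24)–(1,24): clear
  edge (1,24)–(0,20): clear
  midpoint (19,16) outside
  → clear
Obstacle 3 [(14,1) (24,5) (14,11)]:
  edge (14,1)–(24,5): clear
  edge (24,5)–(14,11): clear
  edge (14,11)–(14,1): clear
  midpoint (19,16) outside
  → clear
Obstacle 4 [(13,24) (23,13) (23,24)]:
  edge (13,24)–(23,13): crosses AB
  edge (23,13)–(23,24): crosses AB
  edge (23,24)–(13,24): clear
  → BLOCKED

BLOCKED by obstacle 4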